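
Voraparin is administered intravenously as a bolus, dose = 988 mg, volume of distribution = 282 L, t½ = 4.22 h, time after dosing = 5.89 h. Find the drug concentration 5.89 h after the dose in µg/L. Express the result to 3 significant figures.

C₀ = Dose / Vd = 988.0 / 282 = 3.504 mg/L
k = ln2 / t½ = 0.693147 / 4.22 = 0.1643 h⁻¹
C = C₀ · e^(−k·t) = 3.504 × e^(−0.1643 × 5.89)
  = 3.504 × 0.3799 = 1.331 mg/L
Convert: 1.331 mg/L × 1000 = 1331 µg/L

1330 µg/L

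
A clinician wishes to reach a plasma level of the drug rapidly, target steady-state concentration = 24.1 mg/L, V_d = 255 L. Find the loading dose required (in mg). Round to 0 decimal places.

6146 mg

LD = Css × Vd = 24.1 × 255 = 6146 mg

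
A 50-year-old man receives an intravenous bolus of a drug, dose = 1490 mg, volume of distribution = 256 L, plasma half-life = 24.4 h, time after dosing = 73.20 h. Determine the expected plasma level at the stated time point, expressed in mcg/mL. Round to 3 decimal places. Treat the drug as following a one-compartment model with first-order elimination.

C₀ = Dose / Vd = 1490 / 256 = 5.820 mg/L
k = ln2 / t½ = 0.693147 / 24.4 = 0.02841 h⁻¹
t / t½ = 73.20 / 24.4 = 3 half-lives
C = C₀ × (1/2)^3 = 5.820 × 0.1250 = 0.7275 mg/L
(0.7275 mg/L = 0.7275 mcg/mL)

0.728 mcg/mL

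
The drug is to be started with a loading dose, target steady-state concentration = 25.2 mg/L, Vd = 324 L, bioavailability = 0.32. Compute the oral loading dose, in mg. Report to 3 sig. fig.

LD = Css × Vd / F = 25.2 × 324 / 0.32 = 25520 mg

25500 mg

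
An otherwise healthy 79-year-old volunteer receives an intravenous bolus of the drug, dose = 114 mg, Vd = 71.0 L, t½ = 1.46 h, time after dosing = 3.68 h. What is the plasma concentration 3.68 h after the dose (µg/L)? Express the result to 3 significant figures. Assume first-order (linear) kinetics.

C₀ = Dose / Vd = 114.0 / 71.0 = 1.606 mg/L
k = ln2 / t½ = 0.693147 / 1.46 = 0.4748 h⁻¹
C = C₀ · e^(−k·t) = 1.606 × e^(−0.4748 × 3.68)
  = 1.606 × 0.1743 = 0.2799 mg/L
Convert: 0.2799 mg/L × 1000 = 279.9 µg/L

280 µg/L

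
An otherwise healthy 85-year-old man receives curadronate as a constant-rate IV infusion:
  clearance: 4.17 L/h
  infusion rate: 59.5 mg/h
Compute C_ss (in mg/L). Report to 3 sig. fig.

14.3 mg/L

At steady state Css = R₀ / CL = 59.5 / 4.170 = 14.27 mg/L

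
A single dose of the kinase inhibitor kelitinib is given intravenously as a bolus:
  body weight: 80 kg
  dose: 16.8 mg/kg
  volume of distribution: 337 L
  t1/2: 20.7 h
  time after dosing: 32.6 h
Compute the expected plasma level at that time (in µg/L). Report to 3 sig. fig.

1340 µg/L

Total dose = 16.8 × 80 = 1344 mg
C₀ = Dose / Vd = 1344 / 337 = 3.988 mg/L
k = ln2 / t½ = 0.693147 / 20.7 = 0.03349 h⁻¹
C = C₀ · e^(−k·t) = 3.988 × e^(−0.03349 × 32.6)
  = 3.988 × 0.3356 = 1.338 mg/L
Convert: 1.338 mg/L × 1000 = 1338 µg/L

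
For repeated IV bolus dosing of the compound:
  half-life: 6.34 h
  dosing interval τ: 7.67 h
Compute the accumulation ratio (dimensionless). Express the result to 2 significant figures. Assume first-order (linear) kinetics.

1.8

k = ln2 / t½ = 0.693147 / 6.34 = 0.1093 h⁻¹
e^(−kτ) = e^(−0.1093 × 7.67) = 0.4324
Accumulation ratio R = 1 / (1 − e^(−kτ)) = 1 / (1 − 0.4324) = 1.762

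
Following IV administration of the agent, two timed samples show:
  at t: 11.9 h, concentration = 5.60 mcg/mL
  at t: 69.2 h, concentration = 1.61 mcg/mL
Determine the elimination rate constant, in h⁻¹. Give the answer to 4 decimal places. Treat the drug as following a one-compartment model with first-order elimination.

k = ln(C₁/C₂) / (t₂ − t₁) = ln(5.60/1.61) / (69.2 − 11.9)
  = 1.247 / 57.30 = 0.02176 h⁻¹

0.0218 h⁻¹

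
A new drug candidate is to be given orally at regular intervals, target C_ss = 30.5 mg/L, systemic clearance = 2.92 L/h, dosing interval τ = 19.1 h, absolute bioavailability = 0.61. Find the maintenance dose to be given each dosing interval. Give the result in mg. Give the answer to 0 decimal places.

2789 mg

At steady state, F × (Dose/τ) = Css × CL.
Dose = Css × CL × τ / F = 30.5 × 2.920 × 19.1 / 0.61 = 2789 mg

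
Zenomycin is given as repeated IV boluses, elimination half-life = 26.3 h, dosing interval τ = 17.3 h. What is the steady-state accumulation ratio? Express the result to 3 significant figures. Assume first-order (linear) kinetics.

2.73

k = ln2 / t½ = 0.693147 / 26.3 = 0.02636 h⁻¹
e^(−kτ) = e^(−0.02636 × 17.3) = 0.6338
Accumulation ratio R = 1 / (1 − e^(−kτ)) = 1 / (1 − 0.6338) = 2.731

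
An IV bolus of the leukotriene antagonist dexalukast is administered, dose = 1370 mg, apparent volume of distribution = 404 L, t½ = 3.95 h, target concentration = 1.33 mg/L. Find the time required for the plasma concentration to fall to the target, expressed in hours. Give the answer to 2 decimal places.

5.33 h

C₀ = Dose / Vd = 1370 / 404 = 3.391 mg/L
k = ln2 / t½ = 0.693147 / 3.95 = 0.1755 h⁻¹
t = ln(C₀ / C) / k = ln(3.391 / 1.33) / 0.1755
  = ln(2.550) / 0.1755 = 0.9361 / 0.1755 = 5.334 h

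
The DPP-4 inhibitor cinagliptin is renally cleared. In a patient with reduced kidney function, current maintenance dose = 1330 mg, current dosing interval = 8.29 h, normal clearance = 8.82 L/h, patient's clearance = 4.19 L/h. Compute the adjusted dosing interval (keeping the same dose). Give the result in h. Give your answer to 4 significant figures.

To keep the same average steady-state level, dosing rate must scale with clearance.
CL ratio = 4.19 / 8.82 = 0.4751
New interval (same dose) = 8.29 / 0.4751 = 17.45 h

17.45 h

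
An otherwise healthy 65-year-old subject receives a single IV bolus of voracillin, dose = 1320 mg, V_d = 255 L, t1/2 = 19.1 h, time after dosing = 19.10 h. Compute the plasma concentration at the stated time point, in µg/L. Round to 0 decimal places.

C₀ = Dose / Vd = 1320 / 255 = 5.176 mg/L
k = ln2 / t½ = 0.693147 / 19.1 = 0.03629 h⁻¹
t / t½ = 19.10 / 19.1 = 1 half-lives
C = C₀ × (1/2)^1 = 5.176 × 0.5000 = 2.588 mg/L
Convert: 2.588 mg/L × 1000 = 2588 µg/L

2588 µg/L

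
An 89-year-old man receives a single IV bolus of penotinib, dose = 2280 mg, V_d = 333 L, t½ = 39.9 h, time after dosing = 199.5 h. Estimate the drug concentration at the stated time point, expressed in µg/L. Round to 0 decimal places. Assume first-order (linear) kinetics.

C₀ = Dose / Vd = 2280 / 333 = 6.847 mg/L
k = ln2 / t½ = 0.693147 / 39.9 = 0.01737 h⁻¹
t / t½ = 199.5 / 39.9 = 5 half-lives
C = C₀ × (1/2)^5 = 6.847 × 0.03125 = 0.2140 mg/L
Convert: 0.2140 mg/L × 1000 = 214.0 µg/L

214 µg/L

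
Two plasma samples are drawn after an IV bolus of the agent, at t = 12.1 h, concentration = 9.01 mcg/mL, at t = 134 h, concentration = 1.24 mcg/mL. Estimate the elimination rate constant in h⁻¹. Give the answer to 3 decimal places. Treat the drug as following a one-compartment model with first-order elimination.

0.016 h⁻¹

k = ln(C₁/C₂) / (t₂ − t₁) = ln(9.01/1.24) / (134 − 12.1)
  = 1.983 / 121.9 = 0.01627 h⁻¹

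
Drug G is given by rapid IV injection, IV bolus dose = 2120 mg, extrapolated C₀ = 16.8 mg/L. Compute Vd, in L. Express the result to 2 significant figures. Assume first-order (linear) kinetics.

130 L

Vd = Dose / C₀ = 2120 / 16.8 = 126.2 L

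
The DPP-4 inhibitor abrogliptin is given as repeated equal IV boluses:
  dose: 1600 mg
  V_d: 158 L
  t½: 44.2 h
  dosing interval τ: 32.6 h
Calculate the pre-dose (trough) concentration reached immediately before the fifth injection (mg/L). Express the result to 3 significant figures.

13.2 mg/L

C₀ per dose = Dose / Vd = 1600 / 158 = 10.13 mg/L
k = ln2 / t½ = 0.693147 / 44.2 = 0.01568 h⁻¹
Fraction remaining after one interval: r = e^(−kτ) = e^(−0.01568 × 32.6) = 0.5998
Before dose 5, 4 doses have been given (aged 1τ, 2τ, 3τ, 4τ).
C_trough = C₀ × (r + r² + … + r^4) = C₀ × r(1−r^4)/(1−r)
        = 10.13 × 0.5998 × (1 − 0.1294) / (1 − 0.5998) = 13.22 mg/L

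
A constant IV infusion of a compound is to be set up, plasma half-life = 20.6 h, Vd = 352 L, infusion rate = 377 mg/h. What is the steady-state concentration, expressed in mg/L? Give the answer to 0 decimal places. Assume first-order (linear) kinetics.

k = ln2 / t½ = 0.693147 / 20.6 = 0.03365 h⁻¹
CL = k × Vd = 0.03365 × 352 = 11.84 L/h
At steady state Css = R₀ / CL = 377 / 11.84 = 31.84 mg/L

32 mg/L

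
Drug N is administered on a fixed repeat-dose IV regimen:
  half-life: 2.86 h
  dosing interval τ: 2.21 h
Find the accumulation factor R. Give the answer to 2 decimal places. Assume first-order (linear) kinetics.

k = ln2 / t½ = 0.693147 / 2.86 = 0.2424 h⁻¹
e^(−kτ) = e^(−0.2424 × 2.21) = 0.5853
Accumulation ratio R = 1 / (1 − e^(−kτ)) = 1 / (1 − 0.5853) = 2.411

2.41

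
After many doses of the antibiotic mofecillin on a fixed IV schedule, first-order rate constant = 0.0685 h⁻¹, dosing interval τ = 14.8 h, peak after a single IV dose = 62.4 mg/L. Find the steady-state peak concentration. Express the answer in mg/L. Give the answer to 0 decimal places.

98 mg/L

e^(−kτ) = e^(−0.06850 × 14.8) = 0.3628
Accumulation ratio R = 1 / (1 − e^(−kτ)) = 1 / (1 − 0.3628) = 1.569
Steady-state peak = C₀ × R = 62.4 × 1.569 = 97.91 mg/L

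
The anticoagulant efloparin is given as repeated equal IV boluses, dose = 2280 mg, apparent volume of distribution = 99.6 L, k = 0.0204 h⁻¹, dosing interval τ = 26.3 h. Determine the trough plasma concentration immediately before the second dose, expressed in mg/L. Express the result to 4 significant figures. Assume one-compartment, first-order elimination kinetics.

C₀ per dose = Dose / Vd = 2280 / 99.6 = 22.89 mg/L
Fraction remaining after one interval: r = e^(−kτ) = e^(−0.02040 × 26.3) = 0.5848
Before dose 2, 1 dose has been given (aged 1τ).
C_trough = C₀ × r = 22.89 × 0.5848 = 13.39 mg/L

13.39 mg/L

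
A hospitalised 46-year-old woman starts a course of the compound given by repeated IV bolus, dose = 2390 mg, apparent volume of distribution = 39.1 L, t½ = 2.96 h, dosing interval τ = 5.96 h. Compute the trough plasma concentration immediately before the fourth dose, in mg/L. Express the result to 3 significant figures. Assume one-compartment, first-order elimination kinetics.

C₀ per dose = Dose / Vd = 2390 / 39.1 = 61.13 mg/L
k = ln2 / t½ = 0.693147 / 2.96 = 0.2342 h⁻¹
Fraction remaining after one interval: r = e^(−kτ) = e^(−0.2342 × 5.96) = 0.2476
Before dose 4, 3 doses have been given (aged 1τ, 2τ, 3τ).
C_trough = C₀ × (r + r² + … + r^3) = C₀ × r(1−r^3)/(1−r)
        = 61.13 × 0.2476 × (1 − 0.01518) / (1 − 0.2476) = 19.81 mg/L

19.8 mg/L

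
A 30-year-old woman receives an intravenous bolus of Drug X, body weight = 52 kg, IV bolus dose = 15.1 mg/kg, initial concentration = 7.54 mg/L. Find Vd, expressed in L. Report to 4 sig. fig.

Dose = 15.1 × 52 = 785.2 mg
Vd = Dose / C₀ = 785.2 / 7.54 = 104.1 L

104.1 L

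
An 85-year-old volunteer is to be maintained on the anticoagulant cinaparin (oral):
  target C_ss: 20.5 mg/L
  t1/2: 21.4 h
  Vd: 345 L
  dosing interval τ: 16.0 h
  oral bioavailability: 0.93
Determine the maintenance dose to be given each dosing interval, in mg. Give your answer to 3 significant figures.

3940 mg

k = ln2 / t½ = 0.693147 / 21.4 = 0.03239 h⁻¹
CL = k × Vd = 0.03239 × 345 = 11.17 L/h
At steady state, F × (Dose/τ) = Css × CL.
Dose = Css × CL × τ / F = 20.5 × 11.17 × 16.0 / 0.93 = 3940 mg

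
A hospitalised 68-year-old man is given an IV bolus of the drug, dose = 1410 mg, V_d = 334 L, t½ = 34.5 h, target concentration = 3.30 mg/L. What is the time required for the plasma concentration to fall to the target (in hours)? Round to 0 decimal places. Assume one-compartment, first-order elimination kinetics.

12 h

C₀ = Dose / Vd = 1410 / 334 = 4.222 mg/L
k = ln2 / t½ = 0.693147 / 34.5 = 0.02009 h⁻¹
t = ln(C₀ / C) / k = ln(4.222 / 3.30) / 0.02009
  = ln(1.279) / 0.02009 = 0.2461 / 0.02009 = 12.25 h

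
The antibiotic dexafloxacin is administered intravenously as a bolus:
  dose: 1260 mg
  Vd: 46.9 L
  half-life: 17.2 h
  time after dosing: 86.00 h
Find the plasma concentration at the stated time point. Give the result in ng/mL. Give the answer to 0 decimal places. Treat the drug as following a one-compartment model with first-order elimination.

C₀ = Dose / Vd = 1260 / 46.9 = 26.87 mg/L
k = ln2 / t½ = 0.693147 / 17.2 = 0.04030 h⁻¹
t / t½ = 86.00 / 17.2 = 5 half-lives
C = C₀ × (1/2)^5 = 26.87 × 0.03125 = 0.8397 mg/L
Convert: 0.8397 mg/L × 1000 = 839.7 ng/mL

840 ng/mL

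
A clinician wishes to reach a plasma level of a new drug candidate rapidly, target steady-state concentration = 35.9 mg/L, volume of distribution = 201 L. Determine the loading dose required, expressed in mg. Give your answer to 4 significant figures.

LD = Css × Vd = 35.9 × 201 = 7216 mg

7216 mg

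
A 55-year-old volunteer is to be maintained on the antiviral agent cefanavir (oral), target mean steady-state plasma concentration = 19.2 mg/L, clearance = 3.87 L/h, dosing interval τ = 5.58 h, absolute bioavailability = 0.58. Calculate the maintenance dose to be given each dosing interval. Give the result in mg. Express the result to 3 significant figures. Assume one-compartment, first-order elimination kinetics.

715 mg

At steady state, F × (Dose/τ) = Css × CL.
Dose = Css × CL × τ / F = 19.2 × 3.870 × 5.58 / 0.58 = 714.9 mg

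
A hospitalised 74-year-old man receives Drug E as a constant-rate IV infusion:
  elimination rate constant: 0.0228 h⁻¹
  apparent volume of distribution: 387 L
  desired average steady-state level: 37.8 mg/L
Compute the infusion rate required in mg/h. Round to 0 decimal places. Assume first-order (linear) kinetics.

CL = k × Vd = 0.02280 × 387 = 8.824 L/h
At steady state, infusion rate R₀ = Css × CL = 37.8 × 8.824 = 333.5 mg/h

334 mg/h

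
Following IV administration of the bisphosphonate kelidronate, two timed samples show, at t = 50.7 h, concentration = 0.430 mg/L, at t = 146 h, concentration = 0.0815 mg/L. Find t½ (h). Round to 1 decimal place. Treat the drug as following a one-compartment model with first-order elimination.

39.7 h

k = ln(C₁/C₂) / (t₂ − t₁) = ln(0.430/0.0815) / (146 − 50.7)
  = 1.663 / 95.30 = 0.01745 h⁻¹
t½ = ln2 / k = 0.693147 / 0.01745 = 39.72 h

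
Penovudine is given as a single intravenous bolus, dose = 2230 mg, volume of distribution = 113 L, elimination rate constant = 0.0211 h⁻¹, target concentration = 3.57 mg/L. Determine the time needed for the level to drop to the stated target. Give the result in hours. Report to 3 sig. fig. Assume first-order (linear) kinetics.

81.0 h

C₀ = Dose / Vd = 2230 / 113 = 19.73 mg/L
t = ln(C₀ / C) / k = ln(19.73 / 3.57) / 0.02110
  = ln(5.527) / 0.02110 = 1.710 / 0.02110 = 81.04 h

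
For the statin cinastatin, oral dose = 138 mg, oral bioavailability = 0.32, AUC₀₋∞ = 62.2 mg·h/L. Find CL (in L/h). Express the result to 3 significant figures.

CL = F·Dose / AUC = 0.32 × 138 / 62.2 = 0.7100 L/h

0.710 L/h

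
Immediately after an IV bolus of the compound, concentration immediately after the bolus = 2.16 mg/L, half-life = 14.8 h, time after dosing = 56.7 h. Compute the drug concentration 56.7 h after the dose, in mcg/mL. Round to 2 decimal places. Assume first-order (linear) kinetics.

0.15 mcg/mL

k = ln2 / t½ = 0.693147 / 14.8 = 0.04683 h⁻¹
C = C₀ · e^(−k·t) = 2.160 × e^(−0.04683 × 56.7)
  = 2.160 × 0.07028 = 0.1518 mg/L
(0.1518 mg/L = 0.1518 mcg/mL)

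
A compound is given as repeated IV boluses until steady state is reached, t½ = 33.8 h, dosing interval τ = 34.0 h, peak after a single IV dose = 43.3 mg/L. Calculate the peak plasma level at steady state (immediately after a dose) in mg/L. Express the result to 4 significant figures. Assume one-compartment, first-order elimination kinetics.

86.25 mg/L

k = ln2 / t½ = 0.693147 / 33.8 = 0.02051 h⁻¹
e^(−kτ) = e^(−0.02051 × 34.0) = 0.4979
Accumulation ratio R = 1 / (1 − e^(−kτ)) = 1 / (1 − 0.4979) = 1.992
Steady-state peak = C₀ × R = 43.3 × 1.992 = 86.25 mg/L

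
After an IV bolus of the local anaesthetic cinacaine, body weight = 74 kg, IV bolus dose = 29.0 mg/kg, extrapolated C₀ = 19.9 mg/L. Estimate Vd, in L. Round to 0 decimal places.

108 L

Dose = 29.0 × 74 = 2146 mg
Vd = Dose / C₀ = 2146 / 19.9 = 107.8 L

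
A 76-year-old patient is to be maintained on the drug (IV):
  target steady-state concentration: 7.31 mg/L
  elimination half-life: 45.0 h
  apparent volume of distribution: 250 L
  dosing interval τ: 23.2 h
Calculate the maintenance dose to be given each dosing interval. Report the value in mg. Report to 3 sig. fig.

653 mg

k = ln2 / t½ = 0.693147 / 45.0 = 0.01540 h⁻¹
CL = k × Vd = 0.01540 × 250 = 3.850 L/h
At steady state, Dose/τ = Css × CL.
Dose = Css × CL × τ = 7.31 × 3.850 × 23.2 = 652.9 mg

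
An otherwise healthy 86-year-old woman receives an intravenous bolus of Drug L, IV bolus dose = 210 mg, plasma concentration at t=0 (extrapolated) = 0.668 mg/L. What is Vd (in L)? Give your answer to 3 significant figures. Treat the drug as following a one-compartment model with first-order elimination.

314 L

Vd = Dose / C₀ = 210.0 / 0.668 = 314.4 L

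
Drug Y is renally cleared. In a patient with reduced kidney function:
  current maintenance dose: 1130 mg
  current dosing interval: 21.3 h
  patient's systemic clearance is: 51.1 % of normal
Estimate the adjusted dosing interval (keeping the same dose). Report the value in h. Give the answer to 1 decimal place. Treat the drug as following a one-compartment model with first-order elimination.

41.7 h

To keep the same average steady-state level, dosing rate must scale with clearance.
CL ratio = 51.1 / 100 = 0.5110
New interval (same dose) = 21.3 / 0.5110 = 41.68 h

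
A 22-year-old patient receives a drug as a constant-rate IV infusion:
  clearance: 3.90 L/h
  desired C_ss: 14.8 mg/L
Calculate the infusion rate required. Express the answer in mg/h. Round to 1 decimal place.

57.7 mg/h

At steady state, infusion rate R₀ = Css × CL = 14.8 × 3.900 = 57.72 mg/h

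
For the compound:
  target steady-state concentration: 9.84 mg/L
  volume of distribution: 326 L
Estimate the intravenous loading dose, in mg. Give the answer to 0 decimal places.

LD = Css × Vd = 9.84 × 326 = 3208 mg

3208 mg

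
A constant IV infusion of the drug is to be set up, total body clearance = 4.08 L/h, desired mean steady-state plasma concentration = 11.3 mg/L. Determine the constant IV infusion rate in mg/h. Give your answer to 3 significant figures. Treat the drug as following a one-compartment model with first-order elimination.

46.1 mg/h

At steady state, infusion rate R₀ = Css × CL = 11.3 × 4.080 = 46.10 mg/h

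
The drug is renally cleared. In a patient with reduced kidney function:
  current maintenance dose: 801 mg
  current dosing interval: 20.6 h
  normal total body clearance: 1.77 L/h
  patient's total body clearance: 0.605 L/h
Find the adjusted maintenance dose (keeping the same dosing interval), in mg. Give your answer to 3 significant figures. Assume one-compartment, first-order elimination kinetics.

274 mg

To keep the same average steady-state level, dosing rate must scale with clearance.
CL ratio = 0.605 / 1.77 = 0.3418
New dose (same interval) = 801 × 0.3418 = 273.8 mg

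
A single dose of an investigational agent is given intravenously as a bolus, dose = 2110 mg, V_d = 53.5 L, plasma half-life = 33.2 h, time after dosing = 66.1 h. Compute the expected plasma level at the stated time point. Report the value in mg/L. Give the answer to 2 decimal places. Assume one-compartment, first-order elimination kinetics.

9.92 mg/L

C₀ = Dose / Vd = 2110 / 53.5 = 39.44 mg/L
k = ln2 / t½ = 0.693147 / 33.2 = 0.02088 h⁻¹
C = C₀ · e^(−k·t) = 39.44 × e^(−0.02088 × 66.1)
  = 39.44 × 0.2515 = 9.919 mg/L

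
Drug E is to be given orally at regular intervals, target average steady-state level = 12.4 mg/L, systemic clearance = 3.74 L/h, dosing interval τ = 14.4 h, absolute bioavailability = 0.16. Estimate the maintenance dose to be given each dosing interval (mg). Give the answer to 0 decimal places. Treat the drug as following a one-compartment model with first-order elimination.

4174 mg

At steady state, F × (Dose/τ) = Css × CL.
Dose = Css × CL × τ / F = 12.4 × 3.740 × 14.4 / 0.16 = 4174 mg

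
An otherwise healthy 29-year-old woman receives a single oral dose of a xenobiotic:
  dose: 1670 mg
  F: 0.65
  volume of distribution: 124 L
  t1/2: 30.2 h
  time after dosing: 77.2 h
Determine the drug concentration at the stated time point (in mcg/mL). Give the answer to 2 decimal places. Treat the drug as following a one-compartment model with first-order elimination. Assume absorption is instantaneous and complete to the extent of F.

Amount reaching circulation = F × Dose = 0.65 × 1670 = 1086 mg
C₀ = F·Dose / Vd = 1086 / 124 = 8.758 mg/L
k = ln2 / t½ = 0.693147 / 30.2 = 0.02295 h⁻¹
C = C₀ · e^(−k·t) = 8.758 × e^(−0.02295 × 77.2)
  = 8.758 × 0.1700 = 1.489 mg/L
(1.489 mg/L = 1.489 mcg/mL)

1.49 mcg/mL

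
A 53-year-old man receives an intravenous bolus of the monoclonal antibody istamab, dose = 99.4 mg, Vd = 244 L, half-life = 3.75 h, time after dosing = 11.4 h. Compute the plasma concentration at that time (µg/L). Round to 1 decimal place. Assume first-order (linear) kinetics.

C₀ = Dose / Vd = 99.40 / 244 = 0.4074 mg/L
k = ln2 / t½ = 0.693147 / 3.75 = 0.1848 h⁻¹
C = C₀ · e^(−k·t) = 0.4074 × e^(−0.1848 × 11.4)
  = 0.4074 × 0.1216 = 0.04954 mg/L
Convert: 0.04954 mg/L × 1000 = 49.54 µg/L

49.5 µg/L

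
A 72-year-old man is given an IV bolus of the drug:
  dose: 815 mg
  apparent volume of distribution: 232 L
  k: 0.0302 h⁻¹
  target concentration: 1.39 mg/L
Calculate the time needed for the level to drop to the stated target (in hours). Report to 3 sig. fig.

C₀ = Dose / Vd = 815.0 / 232 = 3.513 mg/L
t = ln(C₀ / C) / k = ln(3.513 / 1.39) / 0.03020
  = ln(2.527) / 0.03020 = 0.9270 / 0.03020 = 30.70 h

30.7 h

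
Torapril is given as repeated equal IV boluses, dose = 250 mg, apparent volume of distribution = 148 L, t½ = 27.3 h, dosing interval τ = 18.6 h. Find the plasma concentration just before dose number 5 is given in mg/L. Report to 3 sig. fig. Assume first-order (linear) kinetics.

C₀ per dose = Dose / Vd = 250 / 148 = 1.689 mg/L
k = ln2 / t½ = 0.693147 / 27.3 = 0.02539 h⁻¹
Fraction remaining after one interval: r = e^(−kτ) = e^(−0.02539 × 18.6) = 0.6236
Before dose 5, 4 doses have been given (aged 1τ, 2τ, 3τ, 4τ).
C_trough = C₀ × (r + r² + … + r^4) = C₀ × r(1−r^4)/(1−r)
        = 1.689 × 0.6236 × (1 − 0.1512) / (1 − 0.6236) = 2.375 mg/L

2.38 mg/L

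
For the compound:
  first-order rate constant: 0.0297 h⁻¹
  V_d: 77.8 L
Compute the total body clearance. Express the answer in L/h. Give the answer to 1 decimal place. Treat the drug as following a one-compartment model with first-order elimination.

2.3 L/h

CL = k × Vd = 0.0297 × 77.8 = 2.311 L/h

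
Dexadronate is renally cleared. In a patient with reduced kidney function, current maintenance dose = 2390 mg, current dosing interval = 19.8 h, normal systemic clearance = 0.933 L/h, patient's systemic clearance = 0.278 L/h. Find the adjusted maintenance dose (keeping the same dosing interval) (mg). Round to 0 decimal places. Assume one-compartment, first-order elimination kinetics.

712 mg

To keep the same average steady-state level, dosing rate must scale with clearance.
CL ratio = 0.278 / 0.933 = 0.2980
New dose (same interval) = 2390 × 0.2980 = 712.2 mg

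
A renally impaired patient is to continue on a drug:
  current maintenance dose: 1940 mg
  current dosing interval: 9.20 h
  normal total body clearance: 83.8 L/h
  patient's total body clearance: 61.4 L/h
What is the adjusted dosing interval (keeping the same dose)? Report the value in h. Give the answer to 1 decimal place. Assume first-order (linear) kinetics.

To keep the same average steady-state level, dosing rate must scale with clearance.
CL ratio = 61.4 / 83.8 = 0.7327
New interval (same dose) = 9.20 / 0.7327 = 12.56 h

12.6 h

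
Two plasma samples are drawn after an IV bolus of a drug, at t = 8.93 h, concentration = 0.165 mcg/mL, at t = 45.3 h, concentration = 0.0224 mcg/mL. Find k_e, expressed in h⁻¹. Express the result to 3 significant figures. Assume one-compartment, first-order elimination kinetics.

k = ln(C₁/C₂) / (t₂ − t₁) = ln(0.165/0.0224) / (45.3 − 8.93)
  = 1.997 / 36.37 = 0.05491 h⁻¹

0.0549 h⁻¹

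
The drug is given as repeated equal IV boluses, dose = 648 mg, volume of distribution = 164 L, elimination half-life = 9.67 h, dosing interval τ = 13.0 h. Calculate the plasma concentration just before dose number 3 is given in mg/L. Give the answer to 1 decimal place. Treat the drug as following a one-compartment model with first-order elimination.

C₀ per dose = Dose / Vd = 648 / 164 = 3.951 mg/L
k = ln2 / t½ = 0.693147 / 9.67 = 0.07168 h⁻¹
Fraction remaining after one interval: r = e^(−kτ) = e^(−0.07168 × 13.0) = 0.3938
Before dose 3, 2 doses have been given (aged 1τ, 2τ).
C_trough = C₀ × (r + r²) = 3.951 × (0.3938 + 0.1551) = 2.169 mg/L

2.2 mg/L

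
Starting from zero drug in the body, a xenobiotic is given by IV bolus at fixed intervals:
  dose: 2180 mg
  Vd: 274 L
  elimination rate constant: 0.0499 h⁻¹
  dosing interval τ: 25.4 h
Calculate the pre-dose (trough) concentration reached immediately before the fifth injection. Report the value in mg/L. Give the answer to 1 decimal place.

3.1 mg/L

C₀ per dose = Dose / Vd = 2180 / 274 = 7.956 mg/L
Fraction remaining after one interval: r = e^(−kτ) = e^(−0.04990 × 25.4) = 0.2815
Before dose 5, 4 doses have been given (aged 1τ, 2τ, 3τ, 4τ).
C_trough = C₀ × (r + r² + … + r^4) = C₀ × r(1−r^4)/(1−r)
        = 7.956 × 0.2815 × (1 − 0.006279) / (1 − 0.2815) = 3.097 mg/L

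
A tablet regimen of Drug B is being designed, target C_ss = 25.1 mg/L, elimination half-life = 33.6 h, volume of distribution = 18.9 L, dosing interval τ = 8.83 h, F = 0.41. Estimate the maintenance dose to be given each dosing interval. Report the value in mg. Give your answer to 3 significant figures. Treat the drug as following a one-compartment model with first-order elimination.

211 mg

k = ln2 / t½ = 0.693147 / 33.6 = 0.02063 h⁻¹
CL = k × Vd = 0.02063 × 18.9 = 0.3899 L/h
At steady state, F × (Dose/τ) = Css × CL.
Dose = Css × CL × τ / F = 25.1 × 0.3899 × 8.83 / 0.41 = 210.8 mg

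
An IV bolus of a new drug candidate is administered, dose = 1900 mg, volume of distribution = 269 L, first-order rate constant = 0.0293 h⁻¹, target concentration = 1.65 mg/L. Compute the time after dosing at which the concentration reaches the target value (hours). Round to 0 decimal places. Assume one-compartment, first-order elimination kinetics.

C₀ = Dose / Vd = 1900 / 269 = 7.063 mg/L
t = ln(C₀ / C) / k = ln(7.063 / 1.65) / 0.02930
  = ln(4.281) / 0.02930 = 1.454 / 0.02930 = 49.62 h

50 h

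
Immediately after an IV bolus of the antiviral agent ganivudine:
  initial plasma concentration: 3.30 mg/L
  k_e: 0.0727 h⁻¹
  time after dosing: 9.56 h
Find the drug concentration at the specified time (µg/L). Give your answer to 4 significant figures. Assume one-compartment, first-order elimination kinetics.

1647 µg/L

C = C₀ · e^(−k·t) = 3.300 × e^(−0.07270 × 9.56)
  = 3.300 × 0.4991 = 1.647 mg/L
Convert: 1.647 mg/L × 1000 = 1647 µg/L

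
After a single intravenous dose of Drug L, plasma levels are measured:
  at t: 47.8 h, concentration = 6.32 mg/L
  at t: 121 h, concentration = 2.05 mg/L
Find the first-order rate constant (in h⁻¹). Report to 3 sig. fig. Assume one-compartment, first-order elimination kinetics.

0.0154 h⁻¹

k = ln(C₁/C₂) / (t₂ − t₁) = ln(6.32/2.05) / (121 − 47.8)
  = 1.126 / 73.20 = 0.01538 h⁻¹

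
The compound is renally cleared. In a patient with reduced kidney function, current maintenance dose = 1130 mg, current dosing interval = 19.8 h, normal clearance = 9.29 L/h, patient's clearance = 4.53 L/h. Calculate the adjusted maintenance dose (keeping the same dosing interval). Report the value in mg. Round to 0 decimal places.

To keep the same average steady-state level, dosing rate must scale with clearance.
CL ratio = 4.53 / 9.29 = 0.4876
New dose (same interval) = 1130 × 0.4876 = 551.0 mg

551 mg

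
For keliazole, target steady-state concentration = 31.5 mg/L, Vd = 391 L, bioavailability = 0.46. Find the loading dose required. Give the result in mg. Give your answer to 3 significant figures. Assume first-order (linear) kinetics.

LD = Css × Vd / F = 31.5 × 391 / 0.46 = 26780 mg

26800 mg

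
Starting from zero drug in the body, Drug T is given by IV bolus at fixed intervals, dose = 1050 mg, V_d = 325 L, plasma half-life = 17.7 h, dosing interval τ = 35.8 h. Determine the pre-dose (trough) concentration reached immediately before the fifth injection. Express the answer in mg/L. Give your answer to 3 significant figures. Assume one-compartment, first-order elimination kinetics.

1.05 mg/L

C₀ per dose = Dose / Vd = 1050 / 325 = 3.231 mg/L
k = ln2 / t½ = 0.693147 / 17.7 = 0.03916 h⁻¹
Fraction remaining after one interval: r = e^(−kτ) = e^(−0.03916 × 35.8) = 0.2461
Before dose 5, 4 doses have been given (aged 1τ, 2τ, 3τ, 4τ).
C_trough = C₀ × (r + r² + … + r^4) = C₀ × r(1−r^4)/(1−r)
        = 3.231 × 0.2461 × (1 − 0.003668) / (1 − 0.2461) = 1.051 mg/L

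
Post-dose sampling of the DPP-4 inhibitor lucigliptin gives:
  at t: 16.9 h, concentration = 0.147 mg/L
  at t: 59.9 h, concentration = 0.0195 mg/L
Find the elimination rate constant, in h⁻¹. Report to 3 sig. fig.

k = ln(C₁/C₂) / (t₂ − t₁) = ln(0.147/0.0195) / (59.9 − 16.9)
  = 2.020 / 43.00 = 0.04698 h⁻¹

0.0470 h⁻¹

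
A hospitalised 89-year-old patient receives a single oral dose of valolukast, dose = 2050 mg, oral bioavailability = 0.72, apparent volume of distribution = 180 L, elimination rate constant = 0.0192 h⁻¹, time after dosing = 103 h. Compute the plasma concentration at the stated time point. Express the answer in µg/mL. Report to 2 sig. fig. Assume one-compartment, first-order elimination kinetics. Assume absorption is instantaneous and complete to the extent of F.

1.1 µg/mL

Amount reaching circulation = F × Dose = 0.72 × 2050 = 1476 mg
C₀ = F·Dose / Vd = 1476 / 180 = 8.200 mg/L
C = C₀ · e^(−k·t) = 8.200 × e^(−0.01920 × 103)
  = 8.200 × 0.1384 = 1.135 mg/L
(1.135 mg/L = 1.135 µg/mL)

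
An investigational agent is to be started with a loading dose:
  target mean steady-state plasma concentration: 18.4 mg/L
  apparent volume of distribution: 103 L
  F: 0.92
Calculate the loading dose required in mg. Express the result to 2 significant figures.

LD = Css × Vd / F = 18.4 × 103 / 0.92 = 2060 mg

2100 mg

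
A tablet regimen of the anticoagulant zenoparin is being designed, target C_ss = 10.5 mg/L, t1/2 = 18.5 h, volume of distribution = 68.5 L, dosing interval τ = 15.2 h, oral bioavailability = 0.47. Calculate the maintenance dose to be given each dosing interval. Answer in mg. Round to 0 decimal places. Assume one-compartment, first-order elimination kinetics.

k = ln2 / t½ = 0.693147 / 18.5 = 0.03747 h⁻¹
CL = k × Vd = 0.03747 × 68.5 = 2.567 L/h
At steady state, F × (Dose/τ) = Css × CL.
Dose = Css × CL × τ / F = 10.5 × 2.567 × 15.2 / 0.47 = 871.7 mg

872 mg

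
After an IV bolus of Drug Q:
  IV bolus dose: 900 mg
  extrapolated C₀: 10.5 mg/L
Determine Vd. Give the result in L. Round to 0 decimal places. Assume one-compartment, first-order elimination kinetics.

86 L

Vd = Dose / C₀ = 900.0 / 10.5 = 85.71 L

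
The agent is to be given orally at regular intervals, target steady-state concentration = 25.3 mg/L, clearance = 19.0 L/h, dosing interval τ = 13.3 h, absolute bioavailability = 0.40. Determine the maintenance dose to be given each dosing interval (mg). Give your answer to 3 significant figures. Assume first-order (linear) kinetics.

16000 mg

At steady state, F × (Dose/τ) = Css × CL.
Dose = Css × CL × τ / F = 25.3 × 19.00 × 13.3 / 0.40 = 15980 mg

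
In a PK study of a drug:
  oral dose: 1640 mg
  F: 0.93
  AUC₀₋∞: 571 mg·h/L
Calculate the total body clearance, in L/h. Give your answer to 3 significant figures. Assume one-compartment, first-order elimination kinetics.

CL = F·Dose / AUC = 0.93 × 1640 / 571 = 2.671 L/h

2.67 L/h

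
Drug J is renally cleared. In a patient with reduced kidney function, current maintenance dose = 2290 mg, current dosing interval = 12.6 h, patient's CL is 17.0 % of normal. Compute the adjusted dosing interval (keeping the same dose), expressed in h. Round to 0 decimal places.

74 h

To keep the same average steady-state level, dosing rate must scale with clearance.
CL ratio = 17.0 / 100 = 0.1700
New interval (same dose) = 12.6 / 0.1700 = 74.12 h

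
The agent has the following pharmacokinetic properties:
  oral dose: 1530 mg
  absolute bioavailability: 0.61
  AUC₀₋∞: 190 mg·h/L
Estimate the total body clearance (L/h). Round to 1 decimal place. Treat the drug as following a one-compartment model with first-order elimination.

CL = F·Dose / AUC = 0.61 × 1530 / 190 = 4.912 L/h

4.9 L/h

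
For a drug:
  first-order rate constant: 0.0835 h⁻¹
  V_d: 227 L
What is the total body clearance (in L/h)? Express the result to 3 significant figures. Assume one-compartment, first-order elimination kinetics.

19.0 L/h

CL = k × Vd = 0.0835 × 227 = 18.95 L/h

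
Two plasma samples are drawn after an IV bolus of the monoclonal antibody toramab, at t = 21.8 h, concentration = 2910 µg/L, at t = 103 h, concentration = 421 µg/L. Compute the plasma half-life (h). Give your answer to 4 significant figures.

29.11 h

k = ln(C₁/C₂) / (t₂ − t₁) = ln(2910/421) / (103 − 21.8)
  = 1.933 / 81.20 = 0.02381 h⁻¹
t½ = ln2 / k = 0.693147 / 0.02381 = 29.11 h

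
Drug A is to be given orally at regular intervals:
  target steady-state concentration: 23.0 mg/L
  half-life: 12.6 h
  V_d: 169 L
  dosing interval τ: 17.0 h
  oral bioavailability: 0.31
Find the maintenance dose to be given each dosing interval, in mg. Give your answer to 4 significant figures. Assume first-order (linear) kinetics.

k = ln2 / t½ = 0.693147 / 12.6 = 0.05501 h⁻¹
CL = k × Vd = 0.05501 × 169 = 9.297 L/h
At steady state, F × (Dose/τ) = Css × CL.
Dose = Css × CL × τ / F = 23.0 × 9.297 × 17.0 / 0.31 = 11730 mg

11730 mg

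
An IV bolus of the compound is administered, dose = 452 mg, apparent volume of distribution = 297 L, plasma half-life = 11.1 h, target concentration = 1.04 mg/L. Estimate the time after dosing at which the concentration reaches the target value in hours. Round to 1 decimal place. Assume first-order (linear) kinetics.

C₀ = Dose / Vd = 452.0 / 297 = 1.522 mg/L
k = ln2 / t½ = 0.693147 / 11.1 = 0.06245 h⁻¹
t = ln(C₀ / C) / k = ln(1.522 / 1.04) / 0.06245
  = ln(1.463) / 0.06245 = 0.3805 / 0.06245 = 6.093 h

6.1 h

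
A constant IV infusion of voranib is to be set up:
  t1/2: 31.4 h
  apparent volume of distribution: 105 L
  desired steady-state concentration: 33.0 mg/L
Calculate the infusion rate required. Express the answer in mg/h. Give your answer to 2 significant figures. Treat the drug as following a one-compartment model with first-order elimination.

76 mg/h

k = ln2 / t½ = 0.693147 / 31.4 = 0.02207 h⁻¹
CL = k × Vd = 0.02207 × 105 = 2.317 L/h
At steady state, infusion rate R₀ = Css × CL = 33.0 × 2.317 = 76.46 mg/h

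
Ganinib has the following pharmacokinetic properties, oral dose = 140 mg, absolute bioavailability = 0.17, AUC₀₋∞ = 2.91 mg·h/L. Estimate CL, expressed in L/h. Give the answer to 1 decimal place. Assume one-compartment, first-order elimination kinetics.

8.2 L/h

CL = F·Dose / AUC = 0.17 × 140 / 2.91 = 8.179 L/h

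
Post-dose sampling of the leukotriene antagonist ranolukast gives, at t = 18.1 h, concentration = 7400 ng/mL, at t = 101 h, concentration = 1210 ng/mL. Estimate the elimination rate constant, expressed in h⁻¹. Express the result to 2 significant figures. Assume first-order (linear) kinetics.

k = ln(C₁/C₂) / (t₂ − t₁) = ln(7400/1210) / (101 − 18.1)
  = 1.811 / 82.90 = 0.02185 h⁻¹

0.022 h⁻¹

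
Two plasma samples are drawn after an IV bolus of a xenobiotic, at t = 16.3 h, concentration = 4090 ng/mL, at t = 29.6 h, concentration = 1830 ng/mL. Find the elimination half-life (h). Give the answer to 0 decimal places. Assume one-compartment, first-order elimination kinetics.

11 h

k = ln(C₁/C₂) / (t₂ − t₁) = ln(4090/1830) / (29.6 − 16.3)
  = 0.8042 / 13.30 = 0.06047 h⁻¹
t½ = ln2 / k = 0.693147 / 0.06047 = 11.46 h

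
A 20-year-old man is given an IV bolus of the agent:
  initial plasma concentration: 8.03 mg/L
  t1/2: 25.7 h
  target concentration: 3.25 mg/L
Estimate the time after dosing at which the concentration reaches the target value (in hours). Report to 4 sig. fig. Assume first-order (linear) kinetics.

33.54 h

k = ln2 / t½ = 0.693147 / 25.7 = 0.02697 h⁻¹
t = ln(C₀ / C) / k = ln(8.030 / 3.25) / 0.02697
  = ln(2.471) / 0.02697 = 0.9046 / 0.02697 = 33.54 h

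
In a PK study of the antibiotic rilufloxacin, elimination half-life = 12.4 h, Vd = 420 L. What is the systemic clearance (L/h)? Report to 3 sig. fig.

23.5 L/h

k = ln2 / t½ = 0.693147 / 12.4 = 0.05590 h⁻¹
CL = k × Vd = 0.05590 × 420 = 23.48 L/h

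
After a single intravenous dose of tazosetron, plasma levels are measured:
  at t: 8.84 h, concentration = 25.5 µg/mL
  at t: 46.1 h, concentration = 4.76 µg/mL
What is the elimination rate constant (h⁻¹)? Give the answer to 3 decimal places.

k = ln(C₁/C₂) / (t₂ − t₁) = ln(25.5/4.76) / (46.1 − 8.84)
  = 1.678 / 37.26 = 0.04503 h⁻¹

0.045 h⁻¹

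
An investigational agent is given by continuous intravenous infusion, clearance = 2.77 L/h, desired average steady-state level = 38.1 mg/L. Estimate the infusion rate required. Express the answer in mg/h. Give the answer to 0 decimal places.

At steady state, infusion rate R₀ = Css × CL = 38.1 × 2.770 = 105.5 mg/h

106 mg/h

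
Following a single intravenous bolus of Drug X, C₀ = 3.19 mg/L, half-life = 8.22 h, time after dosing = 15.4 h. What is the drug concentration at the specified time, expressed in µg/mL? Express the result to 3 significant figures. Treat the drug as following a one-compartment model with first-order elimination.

0.871 µg/mL

k = ln2 / t½ = 0.693147 / 8.22 = 0.08432 h⁻¹
C = C₀ · e^(−k·t) = 3.190 × e^(−0.08432 × 15.4)
  = 3.190 × 0.2729 = 0.8706 mg/L
(0.8706 mg/L = 0.8706 µg/mL)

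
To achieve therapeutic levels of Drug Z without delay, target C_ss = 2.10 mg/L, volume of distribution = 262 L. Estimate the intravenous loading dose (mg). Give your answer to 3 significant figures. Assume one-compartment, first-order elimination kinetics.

550 mg

LD = Css × Vd = 2.10 × 262 = 550.2 mg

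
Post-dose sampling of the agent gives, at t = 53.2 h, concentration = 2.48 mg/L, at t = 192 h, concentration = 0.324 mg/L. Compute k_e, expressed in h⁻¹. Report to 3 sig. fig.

0.0147 h⁻¹

k = ln(C₁/C₂) / (t₂ − t₁) = ln(2.48/0.324) / (192 − 53.2)
  = 2.035 / 138.8 = 0.01466 h⁻¹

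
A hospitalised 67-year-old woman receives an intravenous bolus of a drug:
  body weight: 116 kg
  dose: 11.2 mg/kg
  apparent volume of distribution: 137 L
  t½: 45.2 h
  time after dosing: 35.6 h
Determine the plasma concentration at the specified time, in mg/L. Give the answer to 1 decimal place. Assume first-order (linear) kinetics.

5.5 mg/L

Total dose = 11.2 × 116 = 1299 mg
C₀ = Dose / Vd = 1299 / 137 = 9.482 mg/L
k = ln2 / t½ = 0.693147 / 45.2 = 0.01534 h⁻¹
C = C₀ · e^(−k·t) = 9.482 × e^(−0.01534 × 35.6)
  = 9.482 × 0.5792 = 5.492 mg/L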